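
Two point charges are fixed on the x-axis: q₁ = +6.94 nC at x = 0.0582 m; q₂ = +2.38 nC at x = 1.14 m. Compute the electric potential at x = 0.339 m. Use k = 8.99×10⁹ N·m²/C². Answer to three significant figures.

249 V

The total potential is the scalar sum of each charge's contribution, V = Σ kqᵢ/rᵢ.
Distances from the field point to each charge: r₁ = 0.281 m, r₂ = 0.801 m.
V = k[(6.94×10⁻⁹)/(0.281) + (2.38×10⁻⁹)/(0.801)] = 249 V.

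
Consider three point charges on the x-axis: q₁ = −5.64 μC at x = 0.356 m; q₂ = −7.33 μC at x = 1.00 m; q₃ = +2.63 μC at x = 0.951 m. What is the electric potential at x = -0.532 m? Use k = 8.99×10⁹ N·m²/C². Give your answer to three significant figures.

-8.42×10⁴ V

The total potential is the scalar sum of each charge's contribution, V = Σ kqᵢ/rᵢ.
Distances from the field point to each charge: r₁ = 0.888 m, r₂ = 1.53 m, r₃ = 1.48 m.
V = k[(-5.64×10⁻⁶)/(0.888) + (-7.33×10⁻⁶)/(1.53) + (2.63×10⁻⁶)/(1.48)] = -8.42×10⁴ V.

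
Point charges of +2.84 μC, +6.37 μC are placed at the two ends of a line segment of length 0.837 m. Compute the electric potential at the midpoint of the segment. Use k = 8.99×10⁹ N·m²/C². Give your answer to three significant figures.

1.98×10⁵ V

Electric potential is a scalar, so the contributions from each charge add algebraically: V = Σ kqᵢ/rᵢ.
Each charge is 0.418 m from the midpoint.
V = k[(2.84×10⁻⁶)/(0.418) + (6.37×10⁻⁶)/(0.418)] = 1.98×10⁵ V.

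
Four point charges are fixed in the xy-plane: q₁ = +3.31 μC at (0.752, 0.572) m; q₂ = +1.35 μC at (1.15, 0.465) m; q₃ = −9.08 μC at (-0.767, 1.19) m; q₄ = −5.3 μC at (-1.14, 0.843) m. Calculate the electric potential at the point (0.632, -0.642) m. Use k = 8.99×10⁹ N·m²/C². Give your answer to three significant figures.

The total potential is the scalar sum of each charge's contribution, V = Σ kqᵢ/rᵢ.
Distances from the field point to each charge: r₁ = 1.22 m, r₂ = 1.22 m, r₃ = 2.31 m, r₄ = 2.31 m.
V = k[(3.31×10⁻⁶)/(1.22) + (1.35×10⁻⁶)/(1.22) + (-9.08×10⁻⁶)/(2.31) + (-5.30×10⁻⁶)/(2.31)] = -2.17×10⁴ V.

-2.17×10⁴ V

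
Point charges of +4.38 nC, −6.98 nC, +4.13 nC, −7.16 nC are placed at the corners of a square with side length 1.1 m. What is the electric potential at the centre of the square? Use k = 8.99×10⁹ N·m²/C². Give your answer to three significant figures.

The total potential is the scalar sum of each charge's contribution, V = Σ kqᵢ/rᵢ.
The distance from each corner to the centre is a√2/2 = 0.778 m.
V = k[(4.38×10⁻⁹)/(0.778) + (-6.98×10⁻⁹)/(0.778) + (4.13×10⁻⁹)/(0.778) + (-7.16×10⁻⁹)/(0.778)] = -65.1 V.

-65.1 V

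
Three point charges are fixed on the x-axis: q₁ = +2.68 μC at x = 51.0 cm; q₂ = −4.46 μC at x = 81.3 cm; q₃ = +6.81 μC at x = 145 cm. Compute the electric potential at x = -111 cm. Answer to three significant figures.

1.79×10⁴ V

Electric potential is a scalar, so the contributions from each charge add algebraically: V = Σ kqᵢ/rᵢ.
Distances from the field point to each charge: r₁ = 1.62 m, r₂ = 1.92 m, r₃ = 2.56 m.
V = k[(2.68×10⁻⁶)/(1.62) + (-4.46×10⁻⁶)/(1.92) + (6.81×10⁻⁶)/(2.56)] = 1.79×10⁴ V.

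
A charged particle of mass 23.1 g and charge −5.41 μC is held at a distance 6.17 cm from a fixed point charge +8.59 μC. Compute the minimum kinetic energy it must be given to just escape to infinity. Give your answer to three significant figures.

To just escape, total mechanical energy must reach zero at infinity: ½mv²_min + U = 0, so ½mv²_min = −U = |kQq|/r.
|U| = |kQq|/r = (8.99×10⁹ N·m²/C²)(8.59×10⁻⁶)(5.41×10⁻⁶)/(0.0617) = 6.77 J.

6.77 J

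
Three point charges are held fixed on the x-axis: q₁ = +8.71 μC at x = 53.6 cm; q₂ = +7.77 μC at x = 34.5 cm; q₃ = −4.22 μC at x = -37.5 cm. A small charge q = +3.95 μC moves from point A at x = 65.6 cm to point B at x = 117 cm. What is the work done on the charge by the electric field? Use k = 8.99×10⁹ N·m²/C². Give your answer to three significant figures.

2.59 J

The work done by the electric force is W_field = −ΔU = −q(V_B − V_A) = q(V_A − V_B).
At A: distances to the source charges are 0.120 m, 0.311 m, 1.03 m; V_A = Σ kqᵢ/rᵢ = 8.40×10⁵ V.
At B: distances to the source charges are 0.634 m, 0.825 m, 1.54 m; V_B = Σ kqᵢ/rᵢ = 1.84×10⁵ V.
ΔV = V_B − V_A = -6.57×10⁵ V.
W_field = −qΔV = −(3.95×10⁻⁶ C)(-6.57×10⁵ V) = 2.59 J.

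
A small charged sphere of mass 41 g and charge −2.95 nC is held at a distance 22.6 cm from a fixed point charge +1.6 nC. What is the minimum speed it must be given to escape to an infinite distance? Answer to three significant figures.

3.03×10⁻³ m/s

To just escape, total mechanical energy must reach zero at infinity: ½mv²_min + U = 0, so ½mv²_min = −U = |kQq|/r.
|U| = |kQq|/r = (8.99×10⁹ N·m²/C²)(1.60×10⁻⁹)(2.95×10⁻⁹)/(0.226) = 1.88×10⁻⁷ J.
v_min = √(2|U|/m) = √(2·1.88×10⁻⁷/0.0410) = 3.03×10⁻³ m/s.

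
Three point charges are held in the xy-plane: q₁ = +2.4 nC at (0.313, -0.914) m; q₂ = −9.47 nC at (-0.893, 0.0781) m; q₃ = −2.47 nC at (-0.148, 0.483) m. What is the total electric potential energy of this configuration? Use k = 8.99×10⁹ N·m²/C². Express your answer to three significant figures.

8.09×10⁻⁸ J

The work to assemble the configuration equals its total potential energy, U = Σ kqᵢqⱼ/rᵢⱼ over all pairs.
Pair separations: r₁₂ = 1.56 m, r₁₃ = 1.47 m, r₂₃ = 0.848 m.
U = (-1.31×10⁻⁷) + (-3.62×10⁻⁸) + (2.48×10⁻⁷) = 8.09×10⁻⁸ J.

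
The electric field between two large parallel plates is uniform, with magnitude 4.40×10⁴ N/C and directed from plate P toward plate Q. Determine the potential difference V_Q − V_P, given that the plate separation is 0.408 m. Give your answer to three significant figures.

-1.80×10⁴ V

In a uniform field, potential decreases in the direction of E: ΔV = −E·d for a displacement d parallel to E.
Going from P to Q is a displacement of 0.408 m along the field, so V_Q − V_P = −Ed = -1.80×10⁴ V.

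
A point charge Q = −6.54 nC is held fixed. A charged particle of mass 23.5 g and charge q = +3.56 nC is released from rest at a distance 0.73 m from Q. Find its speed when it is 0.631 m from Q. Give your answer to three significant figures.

1.96×10⁻³ m/s

Only the electrostatic force acts, so mechanical energy is conserved: ½mv² = U₁ − U₂ = kQq(1/r₁ − 1/r₂).
U₁ − U₂ = (8.99×10⁹ N·m²/C²)(-6.54×10⁻⁹ C)(3.56×10⁻⁹ C)(1/0.730 − 1/0.631) = 4.50×10⁻⁸ J.
v = √(2·4.50×10⁻⁸/0.0235) = 1.96×10⁻³ m/s.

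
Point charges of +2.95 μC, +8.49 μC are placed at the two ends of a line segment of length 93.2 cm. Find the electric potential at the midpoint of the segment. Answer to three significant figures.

Electric potential is a scalar, so the contributions from each charge add algebraically: V = Σ kqᵢ/rᵢ.
Each charge is 0.466 m from the midpoint.
V = k[(2.95×10⁻⁶)/(0.466) + (8.49×10⁻⁶)/(0.466)] = 2.21×10⁵ V.

2.21×10⁵ V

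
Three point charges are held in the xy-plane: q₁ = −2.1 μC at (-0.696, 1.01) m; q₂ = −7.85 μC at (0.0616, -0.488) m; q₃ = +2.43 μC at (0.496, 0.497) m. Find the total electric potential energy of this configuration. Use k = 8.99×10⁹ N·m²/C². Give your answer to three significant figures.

The assembly work is the sum of pairwise potential energies, U = Σ_{i<j} kqᵢqⱼ/rᵢⱼ.
Pair separations: r₁₂ = 1.68 m, r₁₃ = 1.30 m, r₂₃ = 1.08 m.
U = (0.0883) + (-0.0354) + (-0.159) = -0.106 J.

-0.106 J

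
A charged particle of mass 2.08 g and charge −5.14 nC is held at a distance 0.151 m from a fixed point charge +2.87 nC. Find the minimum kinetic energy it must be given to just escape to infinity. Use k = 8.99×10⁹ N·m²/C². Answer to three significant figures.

To just escape, total mechanical energy must reach zero at infinity: ½mv²_min + U = 0, so ½mv²_min = −U = |kQq|/r.
|U| = |kQq|/r = (8.99×10⁹ N·m²/C²)(2.87×10⁻⁹)(5.14×10⁻⁹)/(0.151) = 8.78×10⁻⁷ J.

8.78×10⁻⁷ J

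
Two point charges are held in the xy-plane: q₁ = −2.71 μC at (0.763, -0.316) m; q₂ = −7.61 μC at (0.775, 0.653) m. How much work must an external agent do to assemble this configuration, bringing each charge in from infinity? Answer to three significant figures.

0.191 J

The work to assemble the configuration equals its total potential energy, U = Σ kqᵢqⱼ/rᵢⱼ over all pairs.
Pair separations: r₁₂ = 0.969 m.
U = (0.191) = 0.191 J.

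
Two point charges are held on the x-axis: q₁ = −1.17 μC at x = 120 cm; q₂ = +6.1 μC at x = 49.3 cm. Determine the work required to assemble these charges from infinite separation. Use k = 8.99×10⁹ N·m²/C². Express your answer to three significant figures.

-0.0908 J

The work to assemble the configuration equals its total potential energy, U = Σ kqᵢqⱼ/rᵢⱼ over all pairs.
Pair separations: r₁₂ = 0.707 m.
U = (-0.0908) = -0.0908 J.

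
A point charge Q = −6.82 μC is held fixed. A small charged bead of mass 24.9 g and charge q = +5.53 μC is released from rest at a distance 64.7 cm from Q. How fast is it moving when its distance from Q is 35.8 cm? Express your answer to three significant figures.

5.83 m/s

Only the electrostatic force acts, so mechanical energy is conserved: ½mv² = U₁ − U₂ = kQq(1/r₁ − 1/r₂).
U₁ − U₂ = (8.99×10⁹ N·m²/C²)(-6.82×10⁻⁶ C)(5.53×10⁻⁶ C)(1/0.647 − 1/0.358) = 0.423 J.
v = √(2·0.423/0.0249) = 5.83 m/s.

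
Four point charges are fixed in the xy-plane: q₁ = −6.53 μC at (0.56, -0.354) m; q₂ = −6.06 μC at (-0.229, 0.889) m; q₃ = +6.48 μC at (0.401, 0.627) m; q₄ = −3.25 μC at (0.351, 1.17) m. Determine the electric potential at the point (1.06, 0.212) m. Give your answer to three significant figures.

Electric potential is a scalar, so the contributions from each charge add algebraically: V = Σ kqᵢ/rᵢ.
Distances from the field point to each charge: r₁ = 0.755 m, r₂ = 1.46 m, r₃ = 0.779 m, r₄ = 1.19 m.
V = k[(-6.53×10⁻⁶)/(0.755) + (-6.06×10⁻⁶)/(1.46) + (6.48×10⁻⁶)/(0.779) + (-3.25×10⁻⁶)/(1.19)] = -6.49×10⁴ V.

-6.49×10⁴ V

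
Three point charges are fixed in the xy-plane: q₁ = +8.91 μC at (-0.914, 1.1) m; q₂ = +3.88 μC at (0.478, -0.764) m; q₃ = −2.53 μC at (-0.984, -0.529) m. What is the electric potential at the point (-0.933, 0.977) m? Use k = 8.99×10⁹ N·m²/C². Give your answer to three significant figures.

Electric potential is a scalar, so the contributions from each charge add algebraically: V = Σ kqᵢ/rᵢ.
Distances from the field point to each charge: r₁ = 0.124 m, r₂ = 2.24 m, r₃ = 1.51 m.
V = k[(8.91×10⁻⁶)/(0.124) + (3.88×10⁻⁶)/(2.24) + (-2.53×10⁻⁶)/(1.51)] = 6.44×10⁵ V.

6.44×10⁵ V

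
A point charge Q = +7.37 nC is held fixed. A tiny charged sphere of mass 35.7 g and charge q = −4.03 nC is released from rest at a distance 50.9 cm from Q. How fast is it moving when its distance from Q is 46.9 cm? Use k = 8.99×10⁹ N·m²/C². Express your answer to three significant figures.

Only the electrostatic force acts, so mechanical energy is conserved: ½mv² = U₁ − U₂ = kQq(1/r₁ − 1/r₂).
U₁ − U₂ = (8.99×10⁹ N·m²/C²)(7.37×10⁻⁹ C)(-4.03×10⁻⁹ C)(1/0.509 − 1/0.469) = 4.47×10⁻⁸ J.
v = √(2·4.47×10⁻⁸/0.0357) = 1.58×10⁻³ m/s.

1.58×10⁻³ m/s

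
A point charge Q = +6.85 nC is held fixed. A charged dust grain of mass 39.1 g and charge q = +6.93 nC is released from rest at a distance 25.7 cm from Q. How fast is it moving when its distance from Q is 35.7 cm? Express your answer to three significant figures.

4.88×10⁻³ m/s

Only the electrostatic force acts, so mechanical energy is conserved: ½mv² = U₁ − U₂ = kQq(1/r₁ − 1/r₂).
U₁ − U₂ = (8.99×10⁹ N·m²/C²)(6.85×10⁻⁹ C)(6.93×10⁻⁹ C)(1/0.257 − 1/0.357) = 4.65×10⁻⁷ J.
v = √(2·4.65×10⁻⁷/0.0391) = 4.88×10⁻³ m/s.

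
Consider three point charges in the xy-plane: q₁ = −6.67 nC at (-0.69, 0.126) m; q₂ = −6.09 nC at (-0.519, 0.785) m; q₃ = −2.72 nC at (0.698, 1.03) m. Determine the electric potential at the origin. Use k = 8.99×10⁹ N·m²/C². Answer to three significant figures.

Electric potential is a scalar, so the contributions from each charge add algebraically: V = Σ kqᵢ/rᵢ.
Distances from the field point to each charge: r₁ = 0.701 m, r₂ = 0.941 m, r₃ = 1.24 m.
V = k[(-6.67×10⁻⁹)/(0.701) + (-6.09×10⁻⁹)/(0.941) + (-2.72×10⁻⁹)/(1.24)] = -163 V.

-163 V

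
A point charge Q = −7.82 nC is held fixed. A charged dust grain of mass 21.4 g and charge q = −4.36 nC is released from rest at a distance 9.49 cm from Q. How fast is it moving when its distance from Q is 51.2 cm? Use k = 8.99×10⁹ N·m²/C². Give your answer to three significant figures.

Only the electrostatic force acts, so mechanical energy is conserved: ½mv² = U₁ − U₂ = kQq(1/r₁ − 1/r₂).
U₁ − U₂ = (8.99×10⁹ N·m²/C²)(-7.82×10⁻⁹ C)(-4.36×10⁻⁹ C)(1/0.0949 − 1/0.512) = 2.63×10⁻⁶ J.
v = √(2·2.63×10⁻⁶/0.0214) = 0.0157 m/s.

0.0157 m/s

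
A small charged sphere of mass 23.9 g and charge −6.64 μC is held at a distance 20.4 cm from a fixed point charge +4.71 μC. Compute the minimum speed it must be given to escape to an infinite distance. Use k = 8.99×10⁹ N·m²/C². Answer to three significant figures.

To just escape, total mechanical energy must reach zero at infinity: ½mv²_min + U = 0, so ½mv²_min = −U = |kQq|/r.
|U| = |kQq|/r = (8.99×10⁹ N·m²/C²)(4.71×10⁻⁶)(6.64×10⁻⁶)/(0.204) = 1.38 J.
v_min = √(2|U|/m) = √(2·1.38/0.0239) = 10.7 m/s.

10.7 m/s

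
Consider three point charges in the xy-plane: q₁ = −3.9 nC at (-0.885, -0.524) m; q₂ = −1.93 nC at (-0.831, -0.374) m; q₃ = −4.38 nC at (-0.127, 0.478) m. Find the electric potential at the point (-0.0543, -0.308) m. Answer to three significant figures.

Electric potential is a scalar, so the contributions from each charge add algebraically: V = Σ kqᵢ/rᵢ.
Distances from the field point to each charge: r₁ = 0.858 m, r₂ = 0.779 m, r₃ = 0.789 m.
V = k[(-3.90×10⁻⁹)/(0.858) + (-1.93×10⁻⁹)/(0.779) + (-4.38×10⁻⁹)/(0.789)] = -113 V.

-113 V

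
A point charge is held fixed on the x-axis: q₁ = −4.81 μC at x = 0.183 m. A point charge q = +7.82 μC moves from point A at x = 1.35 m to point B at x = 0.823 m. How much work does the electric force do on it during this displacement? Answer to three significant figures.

0.239 J

The work done by the electric force is W_field = −ΔU = −q(V_B − V_A) = q(V_A − V_B).
At A: distance to the source charge is 1.17 m; V_A = kq₁/r = -3.71×10⁴ V.
At B: distance to the source charge is 0.640 m; V_B = kq₁/r = -6.76×10⁴ V.
ΔV = V_B − V_A = -3.05×10⁴ V.
W_field = −qΔV = −(7.82×10⁻⁶ C)(-3.05×10⁴ V) = 0.239 J.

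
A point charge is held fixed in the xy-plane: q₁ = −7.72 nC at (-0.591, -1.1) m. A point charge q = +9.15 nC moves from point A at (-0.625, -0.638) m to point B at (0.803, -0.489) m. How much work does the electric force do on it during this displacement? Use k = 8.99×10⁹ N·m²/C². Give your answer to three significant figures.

-9.54×10⁻⁷ J

The work done by the electric force is W_field = −ΔU = −q(V_B − V_A) = q(V_A − V_B).
At A: distance to the source charge is 0.463 m; V_A = kq₁/r = -150 V.
At B: distance to the source charge is 1.52 m; V_B = kq₁/r = -45.6 V.
ΔV = V_B − V_A = 104 V.
W_field = −qΔV = −(9.15×10⁻⁹ C)(104 V) = -9.54×10⁻⁷ J.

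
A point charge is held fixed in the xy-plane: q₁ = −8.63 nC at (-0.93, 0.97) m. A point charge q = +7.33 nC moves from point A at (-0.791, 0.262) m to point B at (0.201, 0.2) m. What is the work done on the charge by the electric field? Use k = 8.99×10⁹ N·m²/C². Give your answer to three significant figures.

-3.73×10⁻⁷ J

The work done by the electric force is W_field = −ΔU = −q(V_B − V_A) = q(V_A − V_B).
At A: distance to the source charge is 0.722 m; V_A = kq₁/r = -108 V.
At B: distance to the source charge is 1.37 m; V_B = kq₁/r = -56.7 V.
ΔV = V_B − V_A = 50.8 V.
W_field = −qΔV = −(7.33×10⁻⁹ C)(50.8 V) = -3.73×10⁻⁷ J.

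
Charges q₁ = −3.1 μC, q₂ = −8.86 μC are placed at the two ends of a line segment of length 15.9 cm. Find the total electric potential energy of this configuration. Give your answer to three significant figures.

1.55 J

The assembly work is the sum of pairwise potential energies, U = Σ_{i<j} kqᵢqⱼ/rᵢⱼ.
The separation is r = 0.159 m.
U = (1.55) = 1.55 J.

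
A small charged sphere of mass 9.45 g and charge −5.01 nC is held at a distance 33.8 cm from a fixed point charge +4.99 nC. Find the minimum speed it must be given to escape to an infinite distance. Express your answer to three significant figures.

To just escape, total mechanical energy must reach zero at infinity: ½mv²_min + U = 0, so ½mv²_min = −U = |kQq|/r.
|U| = |kQq|/r = (8.99×10⁹ N·m²/C²)(4.99×10⁻⁹)(5.01×10⁻⁹)/(0.338) = 6.65×10⁻⁷ J.
v_min = √(2|U|/m) = √(2·6.65×10⁻⁷/9.45×10⁻³) = 0.0119 m/s.

0.0119 m/s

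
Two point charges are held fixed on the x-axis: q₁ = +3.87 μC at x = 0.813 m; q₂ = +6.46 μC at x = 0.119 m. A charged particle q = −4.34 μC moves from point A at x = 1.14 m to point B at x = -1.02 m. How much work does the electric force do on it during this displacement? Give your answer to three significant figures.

-0.405 J

The work done by the electric force is W_field = −ΔU = −q(V_B − V_A) = q(V_A − V_B).
At A: distances to the source charges are 0.327 m, 1.02 m; V_A = Σ kqᵢ/rᵢ = 1.63×10⁵ V.
At B: distances to the source charges are 1.83 m, 1.14 m; V_B = Σ kqᵢ/rᵢ = 7.00×10⁴ V.
ΔV = V_B − V_A = -9.33×10⁴ V.
W_field = −qΔV = −(-4.34×10⁻⁶ C)(-9.33×10⁴ V) = -0.405 J.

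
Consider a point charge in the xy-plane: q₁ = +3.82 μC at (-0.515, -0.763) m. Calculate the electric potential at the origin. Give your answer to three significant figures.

Electric potential is a scalar, so the contributions from each charge add algebraically: V = Σ kqᵢ/rᵢ.
Distances from the field point to each charge: r₁ = 0.921 m.
V = k[(3.82×10⁻⁶)/(0.921)] = 3.73×10⁴ V.

3.73×10⁴ V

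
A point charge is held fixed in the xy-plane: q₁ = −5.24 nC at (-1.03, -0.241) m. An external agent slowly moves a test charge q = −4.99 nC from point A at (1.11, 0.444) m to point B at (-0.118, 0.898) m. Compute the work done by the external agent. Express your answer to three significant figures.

5.65×10⁻⁸ J

For quasistatic motion the external work equals the change in potential energy: W_ext = qΔV = q(V_B − V_A).
At A: distance to the source charge is 2.25 m; V_A = kq₁/r = -21.0 V.
At B: distance to the source charge is 1.46 m; V_B = kq₁/r = -32.3 V.
ΔV = V_B − V_A = -11.3 V.
W_ext = qΔV = (-4.99×10⁻⁹ C)(-11.3 V) = 5.65×10⁻⁸ J.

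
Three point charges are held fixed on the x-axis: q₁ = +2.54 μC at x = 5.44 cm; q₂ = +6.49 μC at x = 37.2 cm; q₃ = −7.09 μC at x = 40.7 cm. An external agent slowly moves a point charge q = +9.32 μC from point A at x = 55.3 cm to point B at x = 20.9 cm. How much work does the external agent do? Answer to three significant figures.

For quasistatic motion the external work equals the change in potential energy: W_ext = qΔV = q(V_B − V_A).
At A: distances to the source charges are 0.499 m, 0.181 m, 0.146 m; V_A = Σ kqᵢ/rᵢ = -6.84×10⁴ V.
At B: distances to the source charges are 0.155 m, 0.163 m, 0.198 m; V_B = Σ kqᵢ/rᵢ = 1.84×10⁵ V.
ΔV = V_B − V_A = 2.52×10⁵ V.
W_ext = qΔV = (9.32×10⁻⁶ C)(2.52×10⁵ V) = 2.35 J.

2.35 J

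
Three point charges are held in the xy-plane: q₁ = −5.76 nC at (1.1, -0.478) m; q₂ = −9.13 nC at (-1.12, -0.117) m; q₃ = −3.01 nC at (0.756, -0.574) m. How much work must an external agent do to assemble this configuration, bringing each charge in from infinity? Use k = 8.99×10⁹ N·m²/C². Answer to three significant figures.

The work to assemble the configuration equals its total potential energy, U = Σ kqᵢqⱼ/rᵢⱼ over all pairs.
Pair separations: r₁₂ = 2.25 m, r₁₃ = 0.357 m, r₂₃ = 1.93 m.
U = (2.10×10⁻⁷) + (4.36×10⁻⁷) + (1.28×10⁻⁷) = 7.75×10⁻⁷ J.

7.75×10⁻⁷ J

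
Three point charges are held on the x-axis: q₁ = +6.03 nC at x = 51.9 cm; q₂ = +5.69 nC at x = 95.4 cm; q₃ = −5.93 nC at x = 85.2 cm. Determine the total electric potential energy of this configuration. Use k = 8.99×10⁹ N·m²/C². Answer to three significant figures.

The assembly work is the sum of pairwise potential energies, U = Σ_{i<j} kqᵢqⱼ/rᵢⱼ.
Pair separations: r₁₂ = 0.435 m, r₁₃ = 0.333 m, r₂₃ = 0.102 m.
U = (7.09×10⁻⁷) + (-9.65×10⁻⁷) + (-2.97×10⁻⁶) = -3.23×10⁻⁶ J.

-3.23×10⁻⁶ J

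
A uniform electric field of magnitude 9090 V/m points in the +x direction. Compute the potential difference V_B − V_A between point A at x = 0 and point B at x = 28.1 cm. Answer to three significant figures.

-2550 V

In a uniform field, potential decreases in the direction of E: V_B − V_A = −E·Δx.
V_B − V_A = −(9090 V/m)(0.281 m) = -2550 V.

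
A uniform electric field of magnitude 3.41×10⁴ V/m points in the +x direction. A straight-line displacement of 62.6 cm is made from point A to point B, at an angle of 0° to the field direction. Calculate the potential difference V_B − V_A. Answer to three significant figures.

-2.13×10⁴ V

Only the component of displacement along E changes the potential: ΔV = −E·d·cosθ.
ΔV = −(3.41×10⁴ V/m)(0.626 m)cos0° = -2.13×10⁴ V.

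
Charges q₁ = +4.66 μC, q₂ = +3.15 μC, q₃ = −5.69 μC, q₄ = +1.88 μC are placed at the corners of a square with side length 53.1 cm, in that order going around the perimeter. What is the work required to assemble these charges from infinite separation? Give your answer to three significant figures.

The work to assemble the configuration equals its total potential energy, U = Σ kqᵢqⱼ/rᵢⱼ over all pairs.
The four side pairs have separation 0.531 m and the two diagonal pairs 0.751 m.
Summing all 6 pair terms gives U = -0.334 J.

-0.334 J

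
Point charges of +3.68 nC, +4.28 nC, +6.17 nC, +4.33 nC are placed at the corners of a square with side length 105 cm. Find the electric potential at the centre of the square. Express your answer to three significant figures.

224 V

The total potential is the scalar sum of each charge's contribution, V = Σ kqᵢ/rᵢ.
The distance from each corner to the centre is a√2/2 = 0.742 m.
V = k[(3.68×10⁻⁹)/(0.742) + (4.28×10⁻⁹)/(0.742) + (6.17×10⁻⁹)/(0.742) + (4.33×10⁻⁹)/(0.742)] = 224 V.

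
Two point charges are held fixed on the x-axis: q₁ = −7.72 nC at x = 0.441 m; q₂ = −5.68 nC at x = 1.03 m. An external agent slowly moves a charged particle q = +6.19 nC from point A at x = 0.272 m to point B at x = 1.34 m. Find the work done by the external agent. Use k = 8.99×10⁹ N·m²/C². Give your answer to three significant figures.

1.46×10⁻⁶ J

For quasistatic motion the external work equals the change in potential energy: W_ext = qΔV = q(V_B − V_A).
At A: distances to the source charges are 0.169 m, 0.758 m; V_A = Σ kqᵢ/rᵢ = -478 V.
At B: distances to the source charges are 0.899 m, 0.310 m; V_B = Σ kqᵢ/rᵢ = -242 V.
ΔV = V_B − V_A = 236 V.
W_ext = qΔV = (6.19×10⁻⁹ C)(236 V) = 1.46×10⁻⁶ J.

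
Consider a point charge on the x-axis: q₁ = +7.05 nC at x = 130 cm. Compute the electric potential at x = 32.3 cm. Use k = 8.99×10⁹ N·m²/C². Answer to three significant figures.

The total potential is the scalar sum of each charge's contribution, V = Σ kqᵢ/rᵢ.
V = k[(7.05×10⁻⁹)/(0.977)] = 64.9 V.

64.9 V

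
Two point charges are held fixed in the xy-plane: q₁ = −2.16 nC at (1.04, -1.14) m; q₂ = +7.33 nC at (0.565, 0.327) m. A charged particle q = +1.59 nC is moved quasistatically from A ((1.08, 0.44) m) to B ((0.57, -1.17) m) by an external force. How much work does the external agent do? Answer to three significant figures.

For quasistatic motion the external work equals the change in potential energy: W_ext = qΔV = q(V_B − V_A).
At A: distances to the source charges are 1.58 m, 0.527 m; V_A = Σ kqᵢ/rᵢ = 113 V.
At B: distances to the source charges are 0.471 m, 1.50 m; V_B = Σ kqᵢ/rᵢ = 2.79 V.
ΔV = V_B − V_A = -110 V.
W_ext = qΔV = (1.59×10⁻⁹ C)(-110 V) = -1.75×10⁻⁷ J.

-1.75×10⁻⁷ J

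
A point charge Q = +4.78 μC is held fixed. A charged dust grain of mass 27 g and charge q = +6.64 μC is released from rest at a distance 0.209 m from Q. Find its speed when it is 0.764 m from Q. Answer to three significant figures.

8.57 m/s

Only the electrostatic force acts, so mechanical energy is conserved: ½mv² = U₁ − U₂ = kQq(1/r₁ − 1/r₂).
U₁ − U₂ = (8.99×10⁹ N·m²/C²)(4.78×10⁻⁶ C)(6.64×10⁻⁶ C)(1/0.209 − 1/0.764) = 0.992 J.
v = √(2·0.992/0.0270) = 8.57 m/s.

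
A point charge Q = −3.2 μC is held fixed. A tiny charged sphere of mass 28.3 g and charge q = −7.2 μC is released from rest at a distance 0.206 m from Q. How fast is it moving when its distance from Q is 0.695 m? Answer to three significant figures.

7.07 m/s

Only the electrostatic force acts, so mechanical energy is conserved: ½mv² = U₁ − U₂ = kQq(1/r₁ − 1/r₂).
U₁ − U₂ = (8.99×10⁹ N·m²/C²)(-3.20×10⁻⁶ C)(-7.20×10⁻⁶ C)(1/0.206 − 1/0.695) = 0.707 J.
v = √(2·0.707/0.0283) = 7.07 m/s.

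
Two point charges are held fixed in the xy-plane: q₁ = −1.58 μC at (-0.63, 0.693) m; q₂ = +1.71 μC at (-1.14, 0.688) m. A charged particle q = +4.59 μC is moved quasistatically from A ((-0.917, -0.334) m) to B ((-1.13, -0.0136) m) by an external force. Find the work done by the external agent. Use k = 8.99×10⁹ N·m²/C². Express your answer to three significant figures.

0.0189 J

For quasistatic motion the external work equals the change in potential energy: W_ext = qΔV = q(V_B − V_A).
At A: distances to the source charges are 1.07 m, 1.05 m; V_A = Σ kqᵢ/rᵢ = 1380 V.
At B: distances to the source charges are 0.866 m, 0.702 m; V_B = Σ kqᵢ/rᵢ = 5500 V.
ΔV = V_B − V_A = 4120 V.
W_ext = qΔV = (4.59×10⁻⁶ C)(4120 V) = 0.0189 J.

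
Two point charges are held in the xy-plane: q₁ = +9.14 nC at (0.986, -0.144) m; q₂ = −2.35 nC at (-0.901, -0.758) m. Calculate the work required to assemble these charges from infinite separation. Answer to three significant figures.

The work to assemble the configuration equals its total potential energy, U = Σ kqᵢqⱼ/rᵢⱼ over all pairs.
Pair separations: r₁₂ = 1.98 m.
U = (-9.73×10⁻⁸) = -9.73×10⁻⁸ J.

-9.73×10⁻⁸ J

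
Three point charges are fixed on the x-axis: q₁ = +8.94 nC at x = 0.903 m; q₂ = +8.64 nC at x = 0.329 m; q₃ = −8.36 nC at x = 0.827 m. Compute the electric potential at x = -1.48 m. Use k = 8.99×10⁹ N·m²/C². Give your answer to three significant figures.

44.1 V

Electric potential is a scalar, so the contributions from each charge add algebraically: V = Σ kqᵢ/rᵢ.
Distances from the field point to each charge: r₁ = 2.38 m, r₂ = 1.81 m, r₃ = 2.31 m.
V = k[(8.94×10⁻⁹)/(2.38) + (8.64×10⁻⁹)/(1.81) + (-8.36×10⁻⁹)/(2.31)] = 44.1 V.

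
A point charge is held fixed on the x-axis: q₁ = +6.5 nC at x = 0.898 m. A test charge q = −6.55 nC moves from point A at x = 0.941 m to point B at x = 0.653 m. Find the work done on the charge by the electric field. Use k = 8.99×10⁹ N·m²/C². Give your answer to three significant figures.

-7.34×10⁻⁶ J

The work done by the electric force is W_field = −ΔU = −q(V_B − V_A) = q(V_A − V_B).
At A: distance to the source charge is 0.0430 m; V_A = kq₁/r = 1360 V.
At B: distance to the source charge is 0.245 m; V_B = kq₁/r = 239 V.
ΔV = V_B − V_A = -1120 V.
W_field = −qΔV = −(-6.55×10⁻⁹ C)(-1120 V) = -7.34×10⁻⁶ J.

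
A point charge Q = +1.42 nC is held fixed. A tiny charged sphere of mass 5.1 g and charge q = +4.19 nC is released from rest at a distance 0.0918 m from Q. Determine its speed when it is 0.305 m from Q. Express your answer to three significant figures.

0.0126 m/s

Only the electrostatic force acts, so mechanical energy is conserved: ½mv² = U₁ − U₂ = kQq(1/r₁ − 1/r₂).
U₁ − U₂ = (8.99×10⁹ N·m²/C²)(1.42×10⁻⁹ C)(4.19×10⁻⁹ C)(1/0.0918 − 1/0.305) = 4.07×10⁻⁷ J.
v = √(2·4.07×10⁻⁷/5.10×10⁻³) = 0.0126 m/s.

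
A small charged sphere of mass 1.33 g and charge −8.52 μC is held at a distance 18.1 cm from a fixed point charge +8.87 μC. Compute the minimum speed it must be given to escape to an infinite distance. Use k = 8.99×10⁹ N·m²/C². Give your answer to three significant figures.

To just escape, total mechanical energy must reach zero at infinity: ½mv²_min + U = 0, so ½mv²_min = −U = |kQq|/r.
|U| = |kQq|/r = (8.99×10⁹ N·m²/C²)(8.87×10⁻⁶)(8.52×10⁻⁶)/(0.181) = 3.75 J.
v_min = √(2|U|/m) = √(2·3.75/1.33×10⁻³) = 75.1 m/s.

75.1 m/s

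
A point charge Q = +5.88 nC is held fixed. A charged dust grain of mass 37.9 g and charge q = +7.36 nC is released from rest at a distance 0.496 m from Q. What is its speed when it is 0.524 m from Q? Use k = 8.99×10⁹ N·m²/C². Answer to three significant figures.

Only the electrostatic force acts, so mechanical energy is conserved: ½mv² = U₁ − U₂ = kQq(1/r₁ − 1/r₂).
U₁ − U₂ = (8.99×10⁹ N·m²/C²)(5.88×10⁻⁹ C)(7.36×10⁻⁹ C)(1/0.496 − 1/0.524) = 4.19×10⁻⁸ J.
v = √(2·4.19×10⁻⁸/0.0379) = 1.49×10⁻³ m/s.

1.49×10⁻³ m/s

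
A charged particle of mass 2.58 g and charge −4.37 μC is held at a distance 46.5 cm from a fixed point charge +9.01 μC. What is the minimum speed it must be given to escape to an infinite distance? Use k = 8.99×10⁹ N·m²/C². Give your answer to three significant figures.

To just escape, total mechanical energy must reach zero at infinity: ½mv²_min + U = 0, so ½mv²_min = −U = |kQq|/r.
|U| = |kQq|/r = (8.99×10⁹ N·m²/C²)(9.01×10⁻⁶)(4.37×10⁻⁶)/(0.465) = 0.761 J.
v_min = √(2|U|/m) = √(2·0.761/2.58×10⁻³) = 24.3 m/s.

24.3 m/s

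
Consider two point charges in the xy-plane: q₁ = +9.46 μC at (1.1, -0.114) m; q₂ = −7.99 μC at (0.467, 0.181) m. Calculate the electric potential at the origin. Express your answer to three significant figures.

-6.65×10⁴ V

The total potential is the scalar sum of each charge's contribution, V = Σ kqᵢ/rᵢ.
Distances from the field point to each charge: r₁ = 1.11 m, r₂ = 0.501 m.
V = k[(9.46×10⁻⁶)/(1.11) + (-7.99×10⁻⁶)/(0.501)] = -6.65×10⁴ V.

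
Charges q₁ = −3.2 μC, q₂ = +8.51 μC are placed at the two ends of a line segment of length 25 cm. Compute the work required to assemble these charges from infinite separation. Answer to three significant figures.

-0.979 J

The work to assemble the configuration equals its total potential energy, U = Σ kqᵢqⱼ/rᵢⱼ over all pairs.
The separation is r = 0.250 m.
U = (-0.979) = -0.979 J.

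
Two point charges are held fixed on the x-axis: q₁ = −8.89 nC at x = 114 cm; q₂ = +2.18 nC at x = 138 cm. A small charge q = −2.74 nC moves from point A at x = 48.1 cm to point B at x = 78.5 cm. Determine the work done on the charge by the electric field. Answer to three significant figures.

-2.54×10⁻⁷ J

The work done by the electric force is W_field = −ΔU = −q(V_B − V_A) = q(V_A − V_B).
At A: distances to the source charges are 0.659 m, 0.899 m; V_A = Σ kqᵢ/rᵢ = -99.5 V.
At B: distances to the source charges are 0.355 m, 0.595 m; V_B = Σ kqᵢ/rᵢ = -192 V.
ΔV = V_B − V_A = -92.7 V.
W_field = −qΔV = −(-2.74×10⁻⁹ C)(-92.7 V) = -2.54×10⁻⁷ J.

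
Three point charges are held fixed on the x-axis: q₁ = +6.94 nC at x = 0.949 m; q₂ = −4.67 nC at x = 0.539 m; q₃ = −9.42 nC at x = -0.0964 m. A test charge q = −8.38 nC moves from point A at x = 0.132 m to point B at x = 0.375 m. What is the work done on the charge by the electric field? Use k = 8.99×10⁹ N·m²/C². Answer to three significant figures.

5.92×10⁻⁷ J

The work done by the electric force is W_field = −ΔU = −q(V_B − V_A) = q(V_A − V_B).
At A: distances to the source charges are 0.817 m, 0.407 m, 0.228 m; V_A = Σ kqᵢ/rᵢ = -398 V.
At B: distances to the source charges are 0.574 m, 0.164 m, 0.471 m; V_B = Σ kqᵢ/rᵢ = -327 V.
ΔV = V_B − V_A = 70.6 V.
W_field = −qΔV = −(-8.38×10⁻⁹ C)(70.6 V) = 5.92×10⁻⁷ J.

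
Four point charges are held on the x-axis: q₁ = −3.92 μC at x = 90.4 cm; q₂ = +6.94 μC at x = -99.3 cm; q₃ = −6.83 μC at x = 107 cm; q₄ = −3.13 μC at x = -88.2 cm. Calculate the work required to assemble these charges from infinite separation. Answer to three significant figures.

-0.485 J

The assembly work is the sum of pairwise potential energies, U = Σ_{i<j} kqᵢqⱼ/rᵢⱼ.
Pair separations: r₁₂ = 1.90 m, r₁₃ = 0.166 m, r₁₄ = 1.79 m, r₂₃ = 2.06 m, r₂₄ = 0.111 m, r₃₄ = 1.95 m.
Summing all 6 pair terms gives U = -0.485 J.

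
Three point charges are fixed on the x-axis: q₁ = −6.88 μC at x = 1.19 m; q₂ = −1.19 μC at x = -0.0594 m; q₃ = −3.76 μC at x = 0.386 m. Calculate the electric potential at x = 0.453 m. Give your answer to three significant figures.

-6.09×10⁵ V

The total potential is the scalar sum of each charge's contribution, V = Σ kqᵢ/rᵢ.
Distances from the field point to each charge: r₁ = 0.737 m, r₂ = 0.512 m, r₃ = 0.0670 m.
V = k[(-6.88×10⁻⁶)/(0.737) + (-1.19×10⁻⁶)/(0.512) + (-3.76×10⁻⁶)/(0.0670)] = -6.09×10⁵ V.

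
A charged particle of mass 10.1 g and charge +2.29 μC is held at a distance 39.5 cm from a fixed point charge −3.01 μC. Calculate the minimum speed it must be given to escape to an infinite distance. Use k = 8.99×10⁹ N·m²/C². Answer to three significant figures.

To just escape, total mechanical energy must reach zero at infinity: ½mv²_min + U = 0, so ½mv²_min = −U = |kQq|/r.
|U| = |kQq|/r = (8.99×10⁹ N·m²/C²)(3.01×10⁻⁶)(2.29×10⁻⁶)/(0.395) = 0.157 J.
v_min = √(2|U|/m) = √(2·0.157/0.0101) = 5.57 m/s.

5.57 m/s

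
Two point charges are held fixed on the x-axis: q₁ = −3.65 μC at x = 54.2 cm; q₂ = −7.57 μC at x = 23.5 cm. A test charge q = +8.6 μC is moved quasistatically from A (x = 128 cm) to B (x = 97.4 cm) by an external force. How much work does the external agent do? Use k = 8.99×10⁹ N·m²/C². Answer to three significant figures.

For quasistatic motion the external work equals the change in potential energy: W_ext = qΔV = q(V_B − V_A).
At A: distances to the source charges are 0.738 m, 1.04 m; V_A = Σ kqᵢ/rᵢ = -1.10×10⁵ V.
At B: distances to the source charges are 0.432 m, 0.739 m; V_B = Σ kqᵢ/rᵢ = -1.68×10⁵ V.
ΔV = V_B − V_A = -5.85×10⁴ V.
W_ext = qΔV = (8.60×10⁻⁶ C)(-5.85×10⁴ V) = -0.503 J.

-0.503 J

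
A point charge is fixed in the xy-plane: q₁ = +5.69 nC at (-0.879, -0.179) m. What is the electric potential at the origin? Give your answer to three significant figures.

57.0 V

The total potential is the scalar sum of each charge's contribution, V = Σ kqᵢ/rᵢ.
Distances from the field point to each charge: r₁ = 0.897 m.
V = k[(5.69×10⁻⁹)/(0.897)] = 57.0 V.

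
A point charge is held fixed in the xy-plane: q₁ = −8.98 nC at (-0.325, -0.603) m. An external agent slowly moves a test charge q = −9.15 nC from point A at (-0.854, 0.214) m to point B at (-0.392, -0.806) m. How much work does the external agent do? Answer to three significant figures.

2.70×10⁻⁶ J

For quasistatic motion the external work equals the change in potential energy: W_ext = qΔV = q(V_B − V_A).
At A: distance to the source charge is 0.973 m; V_A = kq₁/r = -82.9 V.
At B: distance to the source charge is 0.214 m; V_B = kq₁/r = -378 V.
ΔV = V_B − V_A = -295 V.
W_ext = qΔV = (-9.15×10⁻⁹ C)(-295 V) = 2.70×10⁻⁶ J.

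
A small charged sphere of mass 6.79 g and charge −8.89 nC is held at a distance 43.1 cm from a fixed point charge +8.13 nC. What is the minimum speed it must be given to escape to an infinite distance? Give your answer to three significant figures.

To just escape, total mechanical energy must reach zero at infinity: ½mv²_min + U = 0, so ½mv²_min = −U = |kQq|/r.
|U| = |kQq|/r = (8.99×10⁹ N·m²/C²)(8.13×10⁻⁹)(8.89×10⁻⁹)/(0.431) = 1.51×10⁻⁶ J.
v_min = √(2|U|/m) = √(2·1.51×10⁻⁶/6.79×10⁻³) = 0.0211 m/s.

0.0211 m/s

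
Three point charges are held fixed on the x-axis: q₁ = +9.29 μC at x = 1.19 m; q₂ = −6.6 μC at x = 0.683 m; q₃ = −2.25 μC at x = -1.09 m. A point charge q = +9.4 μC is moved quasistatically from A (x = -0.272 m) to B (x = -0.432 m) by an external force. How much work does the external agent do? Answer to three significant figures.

For quasistatic motion the external work equals the change in potential energy: W_ext = qΔV = q(V_B − V_A).
At A: distances to the source charges are 1.46 m, 0.955 m, 0.818 m; V_A = Σ kqᵢ/rᵢ = -2.97×10⁴ V.
At B: distances to the source charges are 1.62 m, 1.11 m, 0.658 m; V_B = Σ kqᵢ/rᵢ = -3.25×10⁴ V.
ΔV = V_B − V_A = -2730 V.
W_ext = qΔV = (9.40×10⁻⁶ C)(-2730 V) = -0.0257 J.

-0.0257 J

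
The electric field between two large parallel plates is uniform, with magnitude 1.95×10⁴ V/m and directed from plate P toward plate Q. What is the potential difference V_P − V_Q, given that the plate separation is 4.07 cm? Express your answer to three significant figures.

794 V

In a uniform field, potential decreases in the direction of E: ΔV = −E·d for a displacement d parallel to E.
Going from Q to P is a displacement of 4.07 cm opposite to the field, so V_P − V_Q = +Ed = 794 V.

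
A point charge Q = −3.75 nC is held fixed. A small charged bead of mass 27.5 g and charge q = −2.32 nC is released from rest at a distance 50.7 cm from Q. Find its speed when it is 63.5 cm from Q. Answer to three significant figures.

1.50×10⁻³ m/s

Only the electrostatic force acts, so mechanical energy is conserved: ½mv² = U₁ − U₂ = kQq(1/r₁ − 1/r₂).
U₁ − U₂ = (8.99×10⁹ N·m²/C²)(-3.75×10⁻⁹ C)(-2.32×10⁻⁹ C)(1/0.507 − 1/0.635) = 3.11×10⁻⁸ J.
v = √(2·3.11×10⁻⁸/0.0275) = 1.50×10⁻³ m/s.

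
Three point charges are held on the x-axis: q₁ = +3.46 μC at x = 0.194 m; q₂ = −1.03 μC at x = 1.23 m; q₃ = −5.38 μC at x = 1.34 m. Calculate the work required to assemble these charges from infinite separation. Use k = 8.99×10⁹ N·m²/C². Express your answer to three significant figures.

The assembly work is the sum of pairwise potential energies, U = Σ_{i<j} kqᵢqⱼ/rᵢⱼ.
Pair separations: r₁₂ = 1.04 m, r₁₃ = 1.15 m, r₂₃ = 0.110 m.
U = (-0.0309) + (-0.146) + (0.453) = 0.276 J.

0.276 J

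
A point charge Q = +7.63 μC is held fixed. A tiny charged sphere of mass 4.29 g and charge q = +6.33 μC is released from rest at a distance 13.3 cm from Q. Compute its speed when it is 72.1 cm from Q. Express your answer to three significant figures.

Only the electrostatic force acts, so mechanical energy is conserved: ½mv² = U₁ − U₂ = kQq(1/r₁ − 1/r₂).
U₁ − U₂ = (8.99×10⁹ N·m²/C²)(7.63×10⁻⁶ C)(6.33×10⁻⁶ C)(1/0.133 − 1/0.721) = 2.66 J.
v = √(2·2.66/4.29×10⁻³) = 35.2 m/s.

35.2 m/s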